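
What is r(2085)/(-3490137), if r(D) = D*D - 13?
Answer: -4347212/3490137 ≈ -1.2456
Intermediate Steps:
r(D) = -13 + D² (r(D) = D² - 13 = -13 + D²)
r(2085)/(-3490137) = (-13 + 2085²)/(-3490137) = (-13 + 4347225)*(-1/3490137) = 4347212*(-1/3490137) = -4347212/3490137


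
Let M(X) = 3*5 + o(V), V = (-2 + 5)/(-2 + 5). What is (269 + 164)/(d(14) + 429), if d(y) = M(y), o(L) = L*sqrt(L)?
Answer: 433/445 ≈ 0.97303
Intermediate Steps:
V = 1 (V = 3/3 = 3*(1/3) = 1)
o(L) = L**(3/2)
M(X) = 16 (M(X) = 3*5 + 1**(3/2) = 15 + 1 = 16)
d(y) = 16
(269 + 164)/(d(14) + 429) = (269 + 164)/(16 + 429) = 433/445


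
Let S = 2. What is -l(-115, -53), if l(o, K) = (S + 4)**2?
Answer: -36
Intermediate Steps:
l(o, K) = 36 (l(o, K) = (2 + 4)**2 = 6**2 = 36)
-l(-115, -53) = -1*36 = -36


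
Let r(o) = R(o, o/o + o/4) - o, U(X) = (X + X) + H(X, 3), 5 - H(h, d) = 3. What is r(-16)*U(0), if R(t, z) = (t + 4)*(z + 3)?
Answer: 32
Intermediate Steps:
H(h, d) = 2 (H(h, d) = 5 - 1*3 = 5 - 3 = 2)
U(X) = 2 + 2*X (U(X) = (X + X) + 2 = 2*X + 2 = 2 + 2*X)
R(t, z) = (3 + z)*(4 + t) (R(t, z) = (4 + t)*(3 + z) = (3 + z)*(4 + t))
r(o) = 16 + 3*o + o*(1 + o/4) (r(o) = (12 + 3*o + 4*(o/o + o/4) + o*(o/o + o/4)) - o = (12 + 3*o + 4*(1 + o*(1/4)) + o*(1 + o*(1/4))) - o = (12 + 3*o + 4*(1 + o/4) + o*(1 + o/4)) - o = (12 + 3*o + (4 + o) + o*(1 + o/4)) - o = (16 + 4*o + o*(1 + o/4)) - o = 16 + 3*o + o*(1 + o/4))
r(-16)*U(0) = (16 + 4*(-16) + (1/4)*(-16)**2)*(2 + 2*0) = (16 - 64 + (1/4)*256)*(2 + 0) = (16 - 64 + 64)*2 = 16*2 = 32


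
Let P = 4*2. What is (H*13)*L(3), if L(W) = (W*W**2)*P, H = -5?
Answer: -14040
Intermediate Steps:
P = 8
L(W) = 8*W**3 (L(W) = (W*W**2)*8 = W**3*8 = 8*W**3)
(H*13)*L(3) = (-5*13)*(8*3**3) = -520*27 = -65*216 = -14040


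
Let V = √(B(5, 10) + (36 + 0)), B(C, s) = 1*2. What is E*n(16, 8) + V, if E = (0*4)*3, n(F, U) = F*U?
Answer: √38 ≈ 6.1644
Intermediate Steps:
B(C, s) = 2
E = 0 (E = 0*3 = 0)
V = √38 (V = √(2 + (36 + 0)) = √(2 + 36) = √38 ≈ 6.1644)
E*n(16, 8) + V = 0*(16*8) + √38 = 0*128 + √38 = 0 + √38 = √38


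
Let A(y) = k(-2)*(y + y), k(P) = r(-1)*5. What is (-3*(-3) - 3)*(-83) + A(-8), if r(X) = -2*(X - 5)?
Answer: -1458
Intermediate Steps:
r(X) = 10 - 2*X (r(X) = -2*(-5 + X) = 10 - 2*X)
k(P) = 60 (k(P) = (10 - 2*(-1))*5 = (10 + 2)*5 = 12*5 = 60)
A(y) = 120*y (A(y) = 60*(y + y) = 60*(2*y) = 120*y)
(-3*(-3) - 3)*(-83) + A(-8) = (-3*(-3) - 3)*(-83) + 120*(-8) = (9 - 3)*(-83) - 960 = 6*(-83) - 960 = -498 - 960 = -1458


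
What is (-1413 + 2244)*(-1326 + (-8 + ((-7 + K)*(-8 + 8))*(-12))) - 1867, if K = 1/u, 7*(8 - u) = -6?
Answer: -1110421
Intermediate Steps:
u = 62/7 (u = 8 - ⅐*(-6) = 8 + 6/7 = 62/7 ≈ 8.8571)
K = 7/62 (K = 1/(62/7) = 7/62 ≈ 0.11290)
(-1413 + 2244)*(-1326 + (-8 + ((-7 + K)*(-8 + 8))*(-12))) - 1867 = (-1413 + 2244)*(-1326 + (-8 + ((-7 + 7/62)*(-8 + 8))*(-12))) - 1867 = 831*(-1326 + (-8 - 427/62*0*(-12))) - 1867 = 831*(-1326 + (-8 + 0*(-12))) - 1867 = 831*(-1326 + (-8 + 0)) - 1867 = 831*(-1326 - 8) - 1867 = 831*(-1334) - 1867 = -1108554 - 1867 = -1110421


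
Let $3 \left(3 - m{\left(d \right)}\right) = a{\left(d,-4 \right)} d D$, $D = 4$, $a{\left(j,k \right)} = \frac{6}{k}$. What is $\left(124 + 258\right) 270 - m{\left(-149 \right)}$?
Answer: $103435$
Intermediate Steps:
$m{\left(d \right)} = 3 + 2 d$ ($m{\left(d \right)} = 3 - \frac{\frac{6}{-4} d 4}{3} = 3 - \frac{6 \left(- \frac{1}{4}\right) 4 d}{3} = 3 - \frac{\left(- \frac{3}{2}\right) 4 d}{3} = 3 - \frac{\left(-6\right) d}{3} = 3 + 2 d$)
$\left(124 + 258\right) 270 - m{\left(-149 \right)} = \left(124 + 258\right) 270 - \left(3 + 2 \left(-149\right)\right) = 382 \cdot 270 - \left(3 - 298\right) = 103140 - -295 = 103140 + 295 = 103435$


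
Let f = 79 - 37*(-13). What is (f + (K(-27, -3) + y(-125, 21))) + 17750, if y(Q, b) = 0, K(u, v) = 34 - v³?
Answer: 18371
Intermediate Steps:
f = 560 (f = 79 + 481 = 560)
(f + (K(-27, -3) + y(-125, 21))) + 17750 = (560 + ((34 - 1*(-3)³) + 0)) + 17750 = (560 + ((34 - 1*(-27)) + 0)) + 17750 = (560 + ((34 + 27) + 0)) + 17750 = (560 + (61 + 0)) + 17750 = (560 + 61) + 17750 = 621 + 17750 = 18371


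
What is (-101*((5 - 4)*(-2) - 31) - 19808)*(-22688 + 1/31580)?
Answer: 2360824793505/6316 ≈ 3.7378e+8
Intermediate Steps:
(-101*((5 - 4)*(-2) - 31) - 19808)*(-22688 + 1/31580) = (-101*(1*(-2) - 31) - 19808)*(-22688 + 1/31580) = (-101*(-2 - 31) - 19808)*(-716487039/31580) = (-101*(-33) - 19808)*(-716487039/31580) = (3333 - 19808)*(-716487039/31580) = -16475*(-716487039/31580) = 2360824793505/6316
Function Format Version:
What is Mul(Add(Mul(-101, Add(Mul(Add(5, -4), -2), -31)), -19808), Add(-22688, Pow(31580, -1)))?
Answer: Rational(2360824793505, 6316) ≈ 3.7378e+8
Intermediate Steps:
Mul(Add(Mul(-101, Add(Mul(Add(5, -4), -2), -31)), -19808), Add(-22688, Pow(31580, -1))) = Mul(Add(Mul(-101, Add(Mul(1, -2), -31)), -19808), Add(-22688, Rational(1, 31580))) = Mul(Add(Mul(-101, Add(-2, -31)), -19808), Rational(-716487039, 31580)) = Mul(Add(Mul(-101, -33), -19808), Rational(-716487039, 31580)) = Mul(Add(3333, -19808), Rational(-716487039, 31580)) = Mul(-16475, Rational(-716487039, 31580)) = Rational(2360824793505, 6316)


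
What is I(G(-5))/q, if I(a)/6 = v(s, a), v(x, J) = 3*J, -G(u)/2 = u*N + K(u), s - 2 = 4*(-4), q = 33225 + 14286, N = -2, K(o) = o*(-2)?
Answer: -80/5279 ≈ -0.015154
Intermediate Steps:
K(o) = -2*o
q = 47511
s = -14 (s = 2 + 4*(-4) = 2 - 16 = -14)
G(u) = 8*u (G(u) = -2*(u*(-2) - 2*u) = -2*(-2*u - 2*u) = -(-8)*u = 8*u)
I(a) = 18*a (I(a) = 6*(3*a) = 18*a)
I(G(-5))/q = (18*(8*(-5)))/47511 = (18*(-40))*(1/47511) = -720*1/47511 = -80/5279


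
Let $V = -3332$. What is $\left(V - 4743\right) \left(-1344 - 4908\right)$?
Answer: $50484900$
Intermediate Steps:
$\left(V - 4743\right) \left(-1344 - 4908\right) = \left(-3332 - 4743\right) \left(-1344 - 4908\right) = \left(-8075\right) \left(-6252\right) = 50484900$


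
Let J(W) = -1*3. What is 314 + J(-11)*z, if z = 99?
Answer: 17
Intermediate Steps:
J(W) = -3
314 + J(-11)*z = 314 - 3*99 = 314 - 297 = 17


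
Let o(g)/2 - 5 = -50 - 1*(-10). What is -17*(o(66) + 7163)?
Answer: -120581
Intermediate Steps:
o(g) = -70 (o(g) = 10 + 2*(-50 - 1*(-10)) = 10 + 2*(-50 + 10) = 10 + 2*(-40) = 10 - 80 = -70)
-17*(o(66) + 7163) = -17*(-70 + 7163) = -17*7093 = -120581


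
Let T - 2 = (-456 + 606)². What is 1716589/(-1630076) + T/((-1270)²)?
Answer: -97571658141/93898199300 ≈ -1.0391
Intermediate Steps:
T = 22502 (T = 2 + (-456 + 606)² = 2 + 150² = 2 + 22500 = 22502)
1716589/(-1630076) + T/((-1270)²) = 1716589/(-1630076) + 22502/((-1270)²) = 1716589*(-1/1630076) + 22502/1612900 = -245227/232868 + 22502*(1/1612900) = -245227/232868 + 11251/806450 = -97571658141/93898199300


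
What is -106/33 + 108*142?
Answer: 505982/33 ≈ 15333.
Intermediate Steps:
-106/33 + 108*142 = -106*1/33 + 15336 = -106/33 + 15336 = 505982/33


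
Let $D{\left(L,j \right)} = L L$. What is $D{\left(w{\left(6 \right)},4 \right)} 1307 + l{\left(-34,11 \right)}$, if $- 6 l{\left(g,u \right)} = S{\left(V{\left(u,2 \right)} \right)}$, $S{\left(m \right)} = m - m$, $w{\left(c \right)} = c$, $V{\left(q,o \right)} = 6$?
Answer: $47052$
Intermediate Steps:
$S{\left(m \right)} = 0$
$l{\left(g,u \right)} = 0$ ($l{\left(g,u \right)} = \left(- \frac{1}{6}\right) 0 = 0$)
$D{\left(L,j \right)} = L^{2}$
$D{\left(w{\left(6 \right)},4 \right)} 1307 + l{\left(-34,11 \right)} = 6^{2} \cdot 1307 + 0 = 36 \cdot 1307 + 0 = 47052 + 0 = 47052$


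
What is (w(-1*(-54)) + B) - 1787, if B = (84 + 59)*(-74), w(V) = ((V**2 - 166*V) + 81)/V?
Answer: -24959/2 ≈ -12480.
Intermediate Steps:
w(V) = (81 + V**2 - 166*V)/V
B = -10582 (B = 143*(-74) = -10582)
(w(-1*(-54)) + B) - 1787 = ((-166 - 1*(-54) + 81/((-1*(-54)))) - 10582) - 1787 = ((-166 + 54 + 81/54) - 10582) - 1787 = ((-166 + 54 + 81*(1/54)) - 10582) - 1787 = ((-166 + 54 + 3/2) - 10582) - 1787 = (-221/2 - 10582) - 1787 = -21385/2 - 1787 = -24959/2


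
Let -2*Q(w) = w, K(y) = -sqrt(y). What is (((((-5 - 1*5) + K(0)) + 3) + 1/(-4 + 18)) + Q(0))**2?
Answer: 9409/196 ≈ 48.005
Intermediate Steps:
Q(w) = -w/2
(((((-5 - 1*5) + K(0)) + 3) + 1/(-4 + 18)) + Q(0))**2 = (((((-5 - 1*5) - sqrt(0)) + 3) + 1/(-4 + 18)) - 1/2*0)**2 = (((((-5 - 5) - 1*0) + 3) + 1/14) + 0)**2 = ((((-10 + 0) + 3) + 1/14) + 0)**2 = (((-10 + 3) + 1/14) + 0)**2 = ((-7 + 1/14) + 0)**2 = (-97/14 + 0)**2 = (-97/14)**2 = 9409/196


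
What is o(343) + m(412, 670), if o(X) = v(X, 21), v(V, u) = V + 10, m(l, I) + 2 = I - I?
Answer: 351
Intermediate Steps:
m(l, I) = -2 (m(l, I) = -2 + (I - I) = -2 + 0 = -2)
v(V, u) = 10 + V
o(X) = 10 + X
o(343) + m(412, 670) = (10 + 343) - 2 = 353 - 2 = 351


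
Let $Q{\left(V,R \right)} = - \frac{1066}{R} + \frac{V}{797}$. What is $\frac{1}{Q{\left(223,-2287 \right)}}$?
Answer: $\frac{1822739}{1359603} \approx 1.3406$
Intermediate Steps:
$Q{\left(V,R \right)} = - \frac{1066}{R} + \frac{V}{797}$ ($Q{\left(V,R \right)} = - \frac{1066}{R} + V \frac{1}{797} = - \frac{1066}{R} + \frac{V}{797}$)
$\frac{1}{Q{\left(223,-2287 \right)}} = \frac{1}{- \frac{1066}{-2287} + \frac{1}{797} \cdot 223} = \frac{1}{\left(-1066\right) \left(- \frac{1}{2287}\right) + \frac{223}{797}} = \frac{1}{\frac{1066}{2287} + \frac{223}{797}} = \frac{1}{\frac{1359603}{1822739}} = \frac{1822739}{1359603}$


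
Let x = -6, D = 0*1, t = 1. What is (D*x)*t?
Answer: 0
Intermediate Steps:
D = 0
(D*x)*t = (0*(-6))*1 = 0*1 = 0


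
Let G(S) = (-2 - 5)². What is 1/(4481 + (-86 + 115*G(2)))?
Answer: 1/10030 ≈ 9.9701e-5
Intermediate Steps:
G(S) = 49 (G(S) = (-7)² = 49)
1/(4481 + (-86 + 115*G(2))) = 1/(4481 + (-86 + 115*49)) = 1/(4481 + (-86 + 5635)) = 1/(4481 + 5549) = 1/10030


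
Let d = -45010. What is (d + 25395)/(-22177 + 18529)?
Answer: 19615/3648 ≈ 5.3769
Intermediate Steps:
(d + 25395)/(-22177 + 18529) = (-45010 + 25395)/(-22177 + 18529) = -19615/(-3648) = -19615*(-1/3648) = 19615/3648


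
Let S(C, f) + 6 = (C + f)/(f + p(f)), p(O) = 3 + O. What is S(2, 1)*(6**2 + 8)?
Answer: -1188/5 ≈ -237.60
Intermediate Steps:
S(C, f) = -6 + (C + f)/(3 + 2*f) (S(C, f) = -6 + (C + f)/(f + (3 + f)) = -6 + (C + f)/(3 + 2*f))
S(2, 1)*(6**2 + 8) = ((-18 + 2 - 11*1)/(3 + 2*1))*(6**2 + 8) = ((-18 + 2 - 11)/(3 + 2))*(36 + 8) = (-27/5)*44 = ((1/5)*(-27))*44 = -27/5*44 = -1188/5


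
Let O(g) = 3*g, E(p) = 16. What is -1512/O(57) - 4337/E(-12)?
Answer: -85091/304 ≈ -279.90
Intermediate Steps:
-1512/O(57) - 4337/E(-12) = -1512/(3*57) - 4337/16 = -1512/171 - 4337*1/16 = -1512*1/171 - 4337/16 = -168/19 - 4337/16 = -85091/304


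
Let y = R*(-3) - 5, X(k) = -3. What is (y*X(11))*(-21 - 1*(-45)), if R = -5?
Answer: -720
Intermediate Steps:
y = 10 (y = -5*(-3) - 5 = 15 - 5 = 10)
(y*X(11))*(-21 - 1*(-45)) = (10*(-3))*(-21 - 1*(-45)) = -30*(-21 + 45) = -30*24 = -720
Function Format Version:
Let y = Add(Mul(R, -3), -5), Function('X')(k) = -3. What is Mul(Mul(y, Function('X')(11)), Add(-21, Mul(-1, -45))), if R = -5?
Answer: -720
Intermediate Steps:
y = 10 (y = Add(Mul(-5, -3), -5) = Add(15, -5) = 10)
Mul(Mul(y, Function('X')(11)), Add(-21, Mul(-1, -45))) = Mul(Mul(10, -3), Add(-21, Mul(-1, -45))) = Mul(-30, Add(-21, 45)) = Mul(-30, 24) = -720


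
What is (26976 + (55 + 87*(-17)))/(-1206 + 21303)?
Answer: 25552/20097 ≈ 1.2714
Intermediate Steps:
(26976 + (55 + 87*(-17)))/(-1206 + 21303) = (26976 + (55 - 1479))/20097 = (26976 - 1424)*(1/20097) = 25552*(1/20097) = 25552/20097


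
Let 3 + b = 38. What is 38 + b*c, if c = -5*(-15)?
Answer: 2663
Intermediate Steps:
b = 35 (b = -3 + 38 = 35)
c = 75
38 + b*c = 38 + 35*75 = 38 + 2625 = 2663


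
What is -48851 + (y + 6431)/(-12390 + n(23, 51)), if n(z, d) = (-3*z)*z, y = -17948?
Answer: -227592970/4659 ≈ -48850.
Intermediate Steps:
n(z, d) = -3*z²
-48851 + (y + 6431)/(-12390 + n(23, 51)) = -48851 + (-17948 + 6431)/(-12390 - 3*23²) = -48851 - 11517/(-12390 - 3*529) = -48851 - 11517/(-12390 - 1587) = -48851 - 11517/(-13977) = -48851 - 11517*(-1/13977) = -48851 + 3839/4659 = -227592970/4659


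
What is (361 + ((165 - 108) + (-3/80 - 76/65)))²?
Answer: 7515676249/43264 ≈ 1.7372e+5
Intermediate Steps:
(361 + ((165 - 108) + (-3/80 - 76/65)))² = (361 + (57 + (-3*1/80 - 76*1/65)))² = (361 + (57 + (-3/80 - 76/65)))² = (361 + (57 - 251/208))² = (361 + 11605/208)² = (86693/208)² = 7515676249/43264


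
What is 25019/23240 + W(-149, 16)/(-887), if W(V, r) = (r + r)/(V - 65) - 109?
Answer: 2645948231/2205685160 ≈ 1.1996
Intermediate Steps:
W(V, r) = -109 + 2*r/(-65 + V) (W(V, r) = (2*r)/(-65 + V) - 109 = 2*r/(-65 + V) - 109 = -109 + 2*r/(-65 + V))
25019/23240 + W(-149, 16)/(-887) = 25019/23240 + ((7085 - 109*(-149) + 2*16)/(-65 - 149))/(-887) = 25019*(1/23240) + ((7085 + 16241 + 32)/(-214))*(-1/887) = 25019/23240 - 1/214*23358*(-1/887) = 25019/23240 - 11679/107*(-1/887) = 25019/23240 + 11679/94909 = 2645948231/2205685160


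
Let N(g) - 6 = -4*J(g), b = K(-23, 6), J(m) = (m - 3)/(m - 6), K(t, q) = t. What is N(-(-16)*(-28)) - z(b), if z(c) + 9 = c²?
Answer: -117580/227 ≈ -517.97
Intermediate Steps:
J(m) = (-3 + m)/(-6 + m)
b = -23
N(g) = 6 - 4*(-3 + g)/(-6 + g)
z(c) = -9 + c²
N(-(-16)*(-28)) - z(b) = 2*(-12 - (-16)*(-28))/(-6 - (-16)*(-28)) - (-9 + (-23)²) = 2*(-12 - 1*448)/(-6 - 1*448) - (-9 + 529) = 2*(-12 - 448)/(-6 - 448) - 1*520 = 2*(-460)/(-454) - 520 = 2*(-1/454)*(-460) - 520 = 460/227 - 520 = -117580/227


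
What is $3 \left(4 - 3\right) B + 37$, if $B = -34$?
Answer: $-65$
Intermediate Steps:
$3 \left(4 - 3\right) B + 37 = 3 \left(4 - 3\right) \left(-34\right) + 37 = 3 \cdot 1 \left(-34\right) + 37 = 3 \left(-34\right) + 37 = -102 + 37 = -65$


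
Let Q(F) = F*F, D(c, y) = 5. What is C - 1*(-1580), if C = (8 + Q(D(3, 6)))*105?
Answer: 5045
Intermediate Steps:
Q(F) = F²
C = 3465 (C = (8 + 5²)*105 = (8 + 25)*105 = 33*105 = 3465)
C - 1*(-1580) = 3465 - 1*(-1580) = 3465 + 1580 = 5045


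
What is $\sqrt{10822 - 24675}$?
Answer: $i \sqrt{13853} \approx 117.7 i$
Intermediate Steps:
$\sqrt{10822 - 24675} = \sqrt{-13853} = i \sqrt{13853}$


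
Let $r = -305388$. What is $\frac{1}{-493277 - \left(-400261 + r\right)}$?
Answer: $\frac{1}{212372} \approx 4.7087 \cdot 10^{-6}$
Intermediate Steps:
$\frac{1}{-493277 - \left(-400261 + r\right)} = \frac{1}{-493277 + \left(400261 - -305388\right)} = \frac{1}{-493277 + \left(400261 + 305388\right)} = \frac{1}{-493277 + 705649} = \frac{1}{212372}$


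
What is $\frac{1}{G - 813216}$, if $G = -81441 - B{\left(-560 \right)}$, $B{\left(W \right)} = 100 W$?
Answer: $- \frac{1}{838657} \approx -1.1924 \cdot 10^{-6}$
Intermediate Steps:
$G = -25441$ ($G = -81441 - 100 \left(-560\right) = -81441 - -56000 = -81441 + 56000 = -25441$)
$\frac{1}{G - 813216} = \frac{1}{-25441 - 813216} = \frac{1}{-838657} = - \frac{1}{838657}$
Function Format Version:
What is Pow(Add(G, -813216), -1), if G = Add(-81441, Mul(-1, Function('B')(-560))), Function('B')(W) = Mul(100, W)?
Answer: Rational(-1, 838657) ≈ -1.1924e-6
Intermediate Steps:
G = -25441 (G = Add(-81441, Mul(-1, Mul(100, -560))) = Add(-81441, Mul(-1, -56000)) = Add(-81441, 56000) = -25441)
Pow(Add(G, -813216), -1) = Pow(Add(-25441, -813216), -1) = Pow(-838657, -1) = Rational(-1, 838657)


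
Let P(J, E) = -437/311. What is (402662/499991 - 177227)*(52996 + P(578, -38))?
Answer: -1460434436393127105/155497201 ≈ -9.3920e+9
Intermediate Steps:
P(J, E) = -437/311 (P(J, E) = -437*1/311 = -437/311)
(402662/499991 - 177227)*(52996 + P(578, -38)) = (402662/499991 - 177227)*(52996 - 437/311) = (402662*(1/499991) - 177227)*(16481319/311) = (402662/499991 - 177227)*(16481319/311) = -88611502295/499991*16481319/311 = -1460434436393127105/155497201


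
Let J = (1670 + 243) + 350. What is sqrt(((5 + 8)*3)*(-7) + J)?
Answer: sqrt(1990) ≈ 44.609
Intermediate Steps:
J = 2263 (J = 1913 + 350 = 2263)
sqrt(((5 + 8)*3)*(-7) + J) = sqrt(((5 + 8)*3)*(-7) + 2263) = sqrt((13*3)*(-7) + 2263) = sqrt(39*(-7) + 2263) = sqrt(-273 + 2263) = sqrt(1990)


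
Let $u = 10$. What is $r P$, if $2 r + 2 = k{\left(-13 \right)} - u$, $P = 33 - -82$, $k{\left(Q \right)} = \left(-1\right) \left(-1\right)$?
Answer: $- \frac{1265}{2} \approx -632.5$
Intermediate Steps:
$k{\left(Q \right)} = 1$
$P = 115$ ($P = 33 + 82 = 115$)
$r = - \frac{11}{2}$ ($r = -1 + \frac{1 - 10}{2} = -1 + \frac{1}{2} \left(-9\right) = -1 - \frac{9}{2} = - \frac{11}{2} \approx -5.5$)
$r P = \left(- \frac{11}{2}\right) 115 = - \frac{1265}{2}$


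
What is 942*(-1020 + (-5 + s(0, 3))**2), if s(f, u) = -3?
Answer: -900552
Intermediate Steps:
942*(-1020 + (-5 + s(0, 3))**2) = 942*(-1020 + (-5 - 3)**2) = 942*(-1020 + (-8)**2) = 942*(-1020 + 64) = 942*(-956) = -900552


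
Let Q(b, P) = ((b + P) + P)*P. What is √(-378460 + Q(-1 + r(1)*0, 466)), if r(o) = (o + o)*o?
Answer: 3*√6154 ≈ 235.34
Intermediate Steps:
r(o) = 2*o² (r(o) = (2*o)*o = 2*o²)
Q(b, P) = P*(b + 2*P) (Q(b, P) = ((P + b) + P)*P = (b + 2*P)*P = P*(b + 2*P))
√(-378460 + Q(-1 + r(1)*0, 466)) = √(-378460 + 466*((-1 + (2*1²)*0) + 2*466)) = √(-378460 + 466*((-1 + (2*1)*0) + 932)) = √(-378460 + 466*((-1 + 2*0) + 932)) = √(-378460 + 466*((-1 + 0) + 932)) = √(-378460 + 466*(-1 + 932)) = √(-378460 + 466*931) = √(-378460 + 433846) = √55386 = 3*√6154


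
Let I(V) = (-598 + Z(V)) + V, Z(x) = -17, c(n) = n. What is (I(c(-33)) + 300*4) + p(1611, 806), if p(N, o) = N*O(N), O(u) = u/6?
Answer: 866211/2 ≈ 4.3311e+5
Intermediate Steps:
O(u) = u/6 (O(u) = u*(1/6) = u/6)
I(V) = -615 + V (I(V) = (-598 - 17) + V = -615 + V)
p(N, o) = N**2/6 (p(N, o) = N*(N/6) = N**2/6)
(I(c(-33)) + 300*4) + p(1611, 806) = ((-615 - 33) + 300*4) + (1/6)*1611**2 = (-648 + 1200) + (1/6)*2595321 = 552 + 865107/2 = 866211/2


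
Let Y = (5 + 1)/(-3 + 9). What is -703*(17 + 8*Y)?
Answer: -17575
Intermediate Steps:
Y = 1 (Y = 6/6 = 6*(⅙) = 1)
-703*(17 + 8*Y) = -703*(17 + 8*1) = -703*(17 + 8) = -703*25 = -17575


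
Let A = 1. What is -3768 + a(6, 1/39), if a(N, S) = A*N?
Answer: -3762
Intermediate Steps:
a(N, S) = N (a(N, S) = 1*N = N)
-3768 + a(6, 1/39) = -3768 + 6 = -3762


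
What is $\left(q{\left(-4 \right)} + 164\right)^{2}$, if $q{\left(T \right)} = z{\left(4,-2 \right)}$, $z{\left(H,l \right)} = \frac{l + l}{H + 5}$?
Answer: $\frac{2166784}{81} \approx 26750.0$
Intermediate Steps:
$z{\left(H,l \right)} = \frac{2 l}{5 + H}$
$q{\left(T \right)} = - \frac{4}{9}$ ($q{\left(T \right)} = 2 \left(-2\right) \frac{1}{5 + 4} = 2 \left(-2\right) \frac{1}{9} = - \frac{4}{9}$)
$\left(q{\left(-4 \right)} + 164\right)^{2} = \left(- \frac{4}{9} + 164\right)^{2} = \left(\frac{1472}{9}\right)^{2} = \frac{2166784}{81}$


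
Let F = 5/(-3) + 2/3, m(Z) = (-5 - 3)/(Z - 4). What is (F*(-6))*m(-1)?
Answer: 48/5 ≈ 9.6000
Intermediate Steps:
m(Z) = -8/(-4 + Z)
F = -1 (F = 5*(-⅓) + 2*(⅓) = -5/3 + ⅔ = -1)
(F*(-6))*m(-1) = (-1*(-6))*(-8/(-4 - 1)) = 6*(-8/(-5)) = 6*(-8*(-⅕)) = 6*(8/5) = 48/5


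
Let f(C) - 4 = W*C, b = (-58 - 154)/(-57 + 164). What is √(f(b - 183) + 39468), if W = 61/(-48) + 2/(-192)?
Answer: √29096219174/856 ≈ 199.27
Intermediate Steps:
b = -212/107 ≈ -1.9813
W = -41/32 (W = 61*(-1/48) + 2*(-1/192) = -61/48 - 1/96 = -41/32 ≈ -1.2813)
f(C) = 4 - 41*C/32
√(f(b - 183) + 39468) = √((4 - 41*(-212/107 - 183)/32) + 39468) = √((4 - 41/32*(-19793/107)) + 39468) = √((4 + 811513/3424) + 39468) = √(825209/3424 + 39468) = √(135963641/3424) = √29096219174/856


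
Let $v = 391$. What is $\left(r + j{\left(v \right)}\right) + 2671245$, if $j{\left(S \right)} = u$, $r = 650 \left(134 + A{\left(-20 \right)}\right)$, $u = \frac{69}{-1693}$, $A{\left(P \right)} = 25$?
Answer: $\frac{4697389266}{1693} \approx 2.7746 \cdot 10^{6}$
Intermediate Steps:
$u = - \frac{69}{1693}$ ($u = 69 \left(- \frac{1}{1693}\right) = - \frac{69}{1693} \approx -0.040756$)
$r = 103350$ ($r = 650 \left(134 + 25\right) = 650 \cdot 159 = 103350$)
$j{\left(S \right)} = - \frac{69}{1693}$
$\left(r + j{\left(v \right)}\right) + 2671245 = \left(103350 - \frac{69}{1693}\right) + 2671245 = \frac{174971481}{1693} + 2671245 = \frac{4697389266}{1693}$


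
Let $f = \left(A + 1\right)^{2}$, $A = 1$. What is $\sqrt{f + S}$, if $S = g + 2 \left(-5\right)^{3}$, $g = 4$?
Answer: $11 i \sqrt{2} \approx 15.556 i$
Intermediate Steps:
$S = -246$ ($S = 4 + 2 \left(-5\right)^{3} = 4 + 2 \left(-125\right) = 4 - 250 = -246$)
$f = 4$ ($f = \left(1 + 1\right)^{2} = 2^{2} = 4$)
$\sqrt{f + S} = \sqrt{4 - 246} = \sqrt{-242} = 11 i \sqrt{2}$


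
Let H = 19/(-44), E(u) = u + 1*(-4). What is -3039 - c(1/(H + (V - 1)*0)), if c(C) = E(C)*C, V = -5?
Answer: -1102359/361 ≈ -3053.6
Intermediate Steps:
E(u) = -4 + u (E(u) = u - 4 = -4 + u)
H = -19/44 (H = 19*(-1/44) = -19/44 ≈ -0.43182)
c(C) = C*(-4 + C) (c(C) = (-4 + C)*C = C*(-4 + C))
-3039 - c(1/(H + (V - 1)*0)) = -3039 - (-4 + 1/(-19/44 + (-5 - 1)*0))/(-19/44 + (-5 - 1)*0) = -3039 - (-4 + 1/(-19/44 - 6*0))/(-19/44 - 6*0) = -3039 - (-4 + 1/(-19/44 + 0))/(-19/44 + 0) = -3039 - (-4 + 1/(-19/44))/(-19/44) = -3039 - (-44)*(-4 - 44/19)/19 = -3039 - (-44)*(-120)/(19*19) = -3039 - 1*5280/361 = -3039 - 5280/361 = -1102359/361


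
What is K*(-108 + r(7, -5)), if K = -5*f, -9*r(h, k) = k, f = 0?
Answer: 0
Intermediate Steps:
r(h, k) = -k/9
K = 0 (K = -5*0 = 0)
K*(-108 + r(7, -5)) = 0*(-108 - ⅑*(-5)) = 0*(-108 + 5/9) = 0*(-967/9) = 0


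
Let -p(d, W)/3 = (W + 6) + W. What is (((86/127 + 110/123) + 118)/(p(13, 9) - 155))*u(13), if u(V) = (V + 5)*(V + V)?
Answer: -291380856/1181989 ≈ -246.52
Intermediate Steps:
u(V) = 2*V*(5 + V) (u(V) = (5 + V)*(2*V) = 2*V*(5 + V))
p(d, W) = -18 - 6*W (p(d, W) = -3*((W + 6) + W) = -3*((6 + W) + W) = -3*(6 + 2*W) = -18 - 6*W)
(((86/127 + 110/123) + 118)/(p(13, 9) - 155))*u(13) = (((86/127 + 110/123) + 118)/((-18 - 6*9) - 155))*(2*13*(5 + 13)) = (((86*(1/127) + 110*(1/123)) + 118)/((-18 - 54) - 155))*(2*13*18) = (((86/127 + 110/123) + 118)/(-72 - 155))*468 = ((24548/15621 + 118)/(-227))*468 = ((1867826/15621)*(-1/227))*468 = -1867826/3545967*468 = -291380856/1181989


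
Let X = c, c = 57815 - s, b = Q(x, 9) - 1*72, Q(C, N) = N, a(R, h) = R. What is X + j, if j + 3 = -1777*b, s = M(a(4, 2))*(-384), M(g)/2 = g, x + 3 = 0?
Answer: 172835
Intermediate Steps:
x = -3 (x = -3 + 0 = -3)
M(g) = 2*g
b = -63 (b = 9 - 1*72 = 9 - 72 = -63)
s = -3072 (s = (2*4)*(-384) = 8*(-384) = -3072)
j = 111948 (j = -3 - 1777*(-63) = -3 + 111951 = 111948)
c = 60887 (c = 57815 - 1*(-3072) = 57815 + 3072 = 60887)
X = 60887
X + j = 60887 + 111948 = 172835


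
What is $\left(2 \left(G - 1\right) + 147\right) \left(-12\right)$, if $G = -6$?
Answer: $-1596$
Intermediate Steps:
$\left(2 \left(G - 1\right) + 147\right) \left(-12\right) = \left(2 \left(-6 - 1\right) + 147\right) \left(-12\right) = \left(2 \left(-7\right) + 147\right) \left(-12\right) = \left(-14 + 147\right) \left(-12\right) = 133 \left(-12\right) = -1596$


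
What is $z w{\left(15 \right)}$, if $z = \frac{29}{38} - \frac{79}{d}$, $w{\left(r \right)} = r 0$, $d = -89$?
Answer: $0$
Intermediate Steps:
$w{\left(r \right)} = 0$
$z = \frac{5583}{3382}$ ($z = \frac{29}{38} - \frac{79}{-89} = 29 \cdot \frac{1}{38} - - \frac{79}{89} = \frac{29}{38} + \frac{79}{89} = \frac{5583}{3382} \approx 1.6508$)
$z w{\left(15 \right)} = \frac{5583}{3382} \cdot 0 = 0$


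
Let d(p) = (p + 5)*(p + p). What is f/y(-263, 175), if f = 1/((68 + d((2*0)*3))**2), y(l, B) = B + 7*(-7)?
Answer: 1/582624 ≈ 1.7164e-6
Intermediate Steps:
d(p) = 2*p*(5 + p) (d(p) = (5 + p)*(2*p) = 2*p*(5 + p))
y(l, B) = -49 + B (y(l, B) = B - 49 = -49 + B)
f = 1/4624 (f = 1/((68 + 2*((2*0)*3)*(5 + (2*0)*3))**2) = 1/((68 + 2*(0*3)*(5 + 0*3))**2) = 1/((68 + 2*0*(5 + 0))**2) = 1/((68 + 2*0*5)**2) = 1/((68 + 0)**2) = 1/(68**2) = 1/4624 ≈ 0.00021626)
f/y(-263, 175) = 1/(4624*(-49 + 175)) = (1/4624)/126 = (1/4624)*(1/126) = 1/582624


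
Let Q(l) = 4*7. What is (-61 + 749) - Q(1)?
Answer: 660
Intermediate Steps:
Q(l) = 28
(-61 + 749) - Q(1) = (-61 + 749) - 1*28 = 688 - 28 = 660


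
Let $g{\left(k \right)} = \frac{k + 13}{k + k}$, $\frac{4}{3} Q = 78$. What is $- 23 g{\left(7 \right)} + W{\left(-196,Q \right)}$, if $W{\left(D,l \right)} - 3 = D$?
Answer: $- \frac{1581}{7} \approx -225.86$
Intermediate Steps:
$Q = \frac{117}{2}$ ($Q = \frac{3}{4} \cdot 78 = \frac{117}{2} \approx 58.5$)
$g{\left(k \right)} = \frac{13 + k}{2 k}$
$W{\left(D,l \right)} = 3 + D$
$- 23 g{\left(7 \right)} + W{\left(-196,Q \right)} = - 23 \frac{13 + 7}{2 \cdot 7} + \left(3 - 196\right) = - 23 \cdot \frac{1}{2} \cdot \frac{1}{7} \cdot 20 - 193 = \left(-23\right) \frac{10}{7} - 193 = - \frac{230}{7} - 193 = - \frac{1581}{7}$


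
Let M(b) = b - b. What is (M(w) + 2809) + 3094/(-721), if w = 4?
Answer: 288885/103 ≈ 2804.7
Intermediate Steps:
M(b) = 0
(M(w) + 2809) + 3094/(-721) = (0 + 2809) + 3094/(-721) = 2809 + 3094*(-1/721) = 2809 - 442/103 = 288885/103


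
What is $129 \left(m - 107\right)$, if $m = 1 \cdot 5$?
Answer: $-13158$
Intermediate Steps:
$m = 5$
$129 \left(m - 107\right) = 129 \left(5 - 107\right) = 129 \left(-102\right) = -13158$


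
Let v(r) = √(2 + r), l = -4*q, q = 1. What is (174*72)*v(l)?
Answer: 12528*I*√2 ≈ 17717.0*I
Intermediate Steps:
l = -4 (l = -4*1 = -4)
(174*72)*v(l) = (174*72)*√(2 - 4) = 12528*√(-2) = 12528*(I*√2) = 12528*I*√2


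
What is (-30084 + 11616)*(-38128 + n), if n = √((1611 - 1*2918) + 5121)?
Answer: 704147904 - 18468*√3814 ≈ 7.0301e+8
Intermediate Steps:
n = √3814 (n = √((1611 - 2918) + 5121) = √(-1307 + 5121) = √3814 ≈ 61.758)
(-30084 + 11616)*(-38128 + n) = (-30084 + 11616)*(-38128 + √3814) = -18468*(-38128 + √3814) = 704147904 - 18468*√3814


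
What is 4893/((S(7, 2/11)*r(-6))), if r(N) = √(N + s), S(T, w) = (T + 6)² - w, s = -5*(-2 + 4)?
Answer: -17941*I/2476 ≈ -7.246*I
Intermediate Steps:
s = -10 (s = -5*2 = -10)
S(T, w) = (6 + T)² - w
r(N) = √(-10 + N) (r(N) = √(N - 10) = √(-10 + N))
4893/((S(7, 2/11)*r(-6))) = 4893/((((6 + 7)² - 2/11)*√(-10 - 6))) = 4893/(((13² - 2/11)*√(-16))) = 4893/(((169 - 1*2/11)*(4*I))) = 4893/(((169 - 2/11)*(4*I))) = 4893/((1857*(4*I)/11)) = 4893/((7428*I/11)) = 4893*(-11*I/7428) = -17941*I/2476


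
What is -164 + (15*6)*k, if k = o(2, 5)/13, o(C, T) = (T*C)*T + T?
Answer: 2818/13 ≈ 216.77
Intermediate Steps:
o(C, T) = T + C*T² (o(C, T) = (C*T)*T + T = C*T² + T = T + C*T²)
k = 55/13 (k = (5*(1 + 2*5))/13 = (5*(1 + 10))*(1/13) = (5*11)*(1/13) = 55*(1/13) = 55/13 ≈ 4.2308)
-164 + (15*6)*k = -164 + (15*6)*(55/13) = -164 + 90*(55/13) = -164 + 4950/13 = 2818/13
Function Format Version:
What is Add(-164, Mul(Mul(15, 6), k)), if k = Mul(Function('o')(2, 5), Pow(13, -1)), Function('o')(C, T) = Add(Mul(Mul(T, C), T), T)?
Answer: Rational(2818, 13) ≈ 216.77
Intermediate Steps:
Function('o')(C, T) = Add(T, Mul(C, Pow(T, 2))) (Function('o')(C, T) = Add(Mul(Mul(C, T), T), T) = Add(Mul(C, Pow(T, 2)), T) = Add(T, Mul(C, Pow(T, 2))))
k = Rational(55, 13) (k = Mul(Mul(5, Add(1, Mul(2, 5))), Pow(13, -1)) = Mul(Mul(5, Add(1, 10)), Rational(1, 13)) = Mul(Mul(5, 11), Rational(1, 13)) = Mul(55, Rational(1, 13)) = Rational(55, 13) ≈ 4.2308)
Add(-164, Mul(Mul(15, 6), k)) = Add(-164, Mul(Mul(15, 6), Rational(55, 13))) = Add(-164, Mul(90, Rational(55, 13))) = Add(-164, Rational(4950, 13)) = Rational(2818, 13)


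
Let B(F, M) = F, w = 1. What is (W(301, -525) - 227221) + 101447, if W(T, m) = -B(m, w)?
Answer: -125249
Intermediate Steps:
W(T, m) = -m
(W(301, -525) - 227221) + 101447 = (-1*(-525) - 227221) + 101447 = (525 - 227221) + 101447 = -226696 + 101447 = -125249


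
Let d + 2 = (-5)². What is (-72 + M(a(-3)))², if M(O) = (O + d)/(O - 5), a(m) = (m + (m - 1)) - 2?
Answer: 5329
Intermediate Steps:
a(m) = -3 + 2*m (a(m) = (m + (-1 + m)) - 2 = (-1 + 2*m) - 2 = -3 + 2*m)
d = 23 (d = -2 + (-5)² = -2 + 25 = 23)
M(O) = (23 + O)/(-5 + O) (M(O) = (O + 23)/(O - 5) = (23 + O)/(-5 + O))
(-72 + M(a(-3)))² = (-72 + (23 + (-3 + 2*(-3)))/(-5 + (-3 + 2*(-3))))² = (-72 + (23 + (-3 - 6))/(-5 + (-3 - 6)))² = (-72 + (23 - 9)/(-5 - 9))² = (-72 + 14/(-14))² = (-72 - 1/14*14)² = (-72 - 1)² = (-73)² = 5329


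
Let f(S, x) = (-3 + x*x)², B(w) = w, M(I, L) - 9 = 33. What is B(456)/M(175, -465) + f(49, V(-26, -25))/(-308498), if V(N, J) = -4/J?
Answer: 9158510183833/843549218750 ≈ 10.857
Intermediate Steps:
M(I, L) = 42 (M(I, L) = 9 + 33 = 42)
f(S, x) = (-3 + x²)²
B(456)/M(175, -465) + f(49, V(-26, -25))/(-308498) = 456/42 + (-3 + (-4/(-25))²)²/(-308498) = 456*(1/42) + (-3 + (-4*(-1/25))²)²*(-1/308498) = 76/7 + (-3 + (4/25)²)²*(-1/308498) = 76/7 + (-3 + 16/625)²*(-1/308498) = 76/7 + (-1859/625)²*(-1/308498) = 76/7 + (3455881/390625)*(-1/308498) = 76/7 - 3455881/120507031250 = 9158510183833/843549218750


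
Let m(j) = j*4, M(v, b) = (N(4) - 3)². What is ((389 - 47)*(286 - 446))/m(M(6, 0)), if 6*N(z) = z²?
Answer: -123120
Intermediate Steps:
N(z) = z²/6
M(v, b) = ⅑ (M(v, b) = ((⅙)*4² - 3)² = ((⅙)*16 - 3)² = (8/3 - 3)² = (-⅓)² = ⅑)
m(j) = 4*j
((389 - 47)*(286 - 446))/m(M(6, 0)) = ((389 - 47)*(286 - 446))/((4*(⅑))) = (342*(-160))/(4/9) = -54720*9/4 = -123120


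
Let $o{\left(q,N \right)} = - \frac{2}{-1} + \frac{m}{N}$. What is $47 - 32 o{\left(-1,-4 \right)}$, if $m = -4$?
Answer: $-49$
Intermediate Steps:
$o{\left(q,N \right)} = 2 - \frac{4}{N}$ ($o{\left(q,N \right)} = - \frac{2}{-1} - \frac{4}{N} = \left(-2\right) \left(-1\right) - \frac{4}{N} = 2 - \frac{4}{N}$)
$47 - 32 o{\left(-1,-4 \right)} = 47 - 32 \left(2 - \frac{4}{-4}\right) = 47 - 32 \left(2 - -1\right) = 47 - 32 \left(2 + 1\right) = 47 - 96 = -49$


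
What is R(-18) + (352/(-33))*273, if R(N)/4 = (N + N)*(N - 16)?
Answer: 1984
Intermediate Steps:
R(N) = 8*N*(-16 + N) (R(N) = 4*((N + N)*(N - 16)) = 4*((2*N)*(-16 + N)) = 4*(2*N*(-16 + N)) = 8*N*(-16 + N))
R(-18) + (352/(-33))*273 = 8*(-18)*(-16 - 18) + (352/(-33))*273 = 8*(-18)*(-34) + (352*(-1/33))*273 = 4896 - 32/3*273 = 4896 - 2912 = 1984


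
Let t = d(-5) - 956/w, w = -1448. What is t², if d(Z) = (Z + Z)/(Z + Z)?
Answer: 361201/131044 ≈ 2.7563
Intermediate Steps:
d(Z) = 1 (d(Z) = (2*Z)/((2*Z)) = (2*Z)*(1/(2*Z)) = 1)
t = 601/362 (t = 1 - 956/(-1448) = 1 - 956*(-1/1448) = 1 + 239/362 = 601/362 ≈ 1.6602)
t² = (601/362)² = 361201/131044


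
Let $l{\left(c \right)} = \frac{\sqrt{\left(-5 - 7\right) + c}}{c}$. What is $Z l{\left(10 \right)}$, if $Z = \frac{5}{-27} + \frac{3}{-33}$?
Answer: $- \frac{41 i \sqrt{2}}{1485} \approx - 0.039046 i$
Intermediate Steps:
$l{\left(c \right)} = \frac{\sqrt{-12 + c}}{c}$ ($l{\left(c \right)} = \frac{\sqrt{\left(-5 - 7\right) + c}}{c} = \frac{\sqrt{-12 + c}}{c}$)
$Z = - \frac{82}{297}$ ($Z = 5 \left(- \frac{1}{27}\right) + 3 \left(- \frac{1}{33}\right) = - \frac{5}{27} - \frac{1}{11} = - \frac{82}{297} \approx -0.27609$)
$Z l{\left(10 \right)} = - \frac{82 \frac{\sqrt{-12 + 10}}{10}}{297} = - \frac{82 \frac{\sqrt{-2}}{10}}{297} = - \frac{82 \frac{i \sqrt{2}}{10}}{297} = - \frac{41 i \sqrt{2}}{1485}$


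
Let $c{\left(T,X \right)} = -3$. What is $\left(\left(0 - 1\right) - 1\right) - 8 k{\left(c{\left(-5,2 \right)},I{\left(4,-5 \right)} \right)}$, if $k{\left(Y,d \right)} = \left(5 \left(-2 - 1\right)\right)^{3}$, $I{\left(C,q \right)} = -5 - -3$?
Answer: $26998$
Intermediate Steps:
$I{\left(C,q \right)} = -2$ ($I{\left(C,q \right)} = -5 + 3 = -2$)
$k{\left(Y,d \right)} = -3375$ ($k{\left(Y,d \right)} = \left(5 \left(-3\right)\right)^{3} = \left(-15\right)^{3} = -3375$)
$\left(\left(0 - 1\right) - 1\right) - 8 k{\left(c{\left(-5,2 \right)},I{\left(4,-5 \right)} \right)} = \left(\left(0 - 1\right) - 1\right) - -27000 = \left(-1 - 1\right) + 27000 = -2 + 27000 = 26998$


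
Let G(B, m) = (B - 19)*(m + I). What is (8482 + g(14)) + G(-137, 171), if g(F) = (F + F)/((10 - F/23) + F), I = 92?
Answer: -8754552/269 ≈ -32545.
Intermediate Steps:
G(B, m) = (-19 + B)*(92 + m) (G(B, m) = (B - 19)*(m + 92) = (-19 + B)*(92 + m))
g(F) = 2*F/(10 + 22*F/23) (g(F) = (2*F)/((10 - F/23) + F) = (2*F)/(10 + 22*F/23) = 2*F/(10 + 22*F/23))
(8482 + g(14)) + G(-137, 171) = (8482 + 23*14/(115 + 11*14)) + (-1748 - 19*171 + 92*(-137) - 137*171) = (8482 + 23*14/(115 + 154)) + (-1748 - 3249 - 12604 - 23427) = (8482 + 23*14/269) - 41028 = (8482 + 23*14*(1/269)) - 41028 = (8482 + 322/269) - 41028 = 2281980/269 - 41028 = -8754552/269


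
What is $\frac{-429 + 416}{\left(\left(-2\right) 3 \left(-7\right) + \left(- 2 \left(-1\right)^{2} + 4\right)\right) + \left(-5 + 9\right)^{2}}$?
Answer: $- \frac{13}{60} \approx -0.21667$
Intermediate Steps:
$\frac{-429 + 416}{\left(\left(-2\right) 3 \left(-7\right) + \left(- 2 \left(-1\right)^{2} + 4\right)\right) + \left(-5 + 9\right)^{2}} = - \frac{13}{\left(\left(-6\right) \left(-7\right) + \left(\left(-2\right) 1 + 4\right)\right) + 4^{2}} = - \frac{13}{\left(42 + \left(-2 + 4\right)\right) + 16} = - \frac{13}{\left(42 + 2\right) + 16} = - \frac{13}{44 + 16} = - \frac{13}{60}$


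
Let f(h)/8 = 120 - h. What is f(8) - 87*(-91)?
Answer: 8813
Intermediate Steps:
f(h) = 960 - 8*h (f(h) = 8*(120 - h) = 960 - 8*h)
f(8) - 87*(-91) = (960 - 8*8) - 87*(-91) = (960 - 64) + 7917 = 896 + 7917 = 8813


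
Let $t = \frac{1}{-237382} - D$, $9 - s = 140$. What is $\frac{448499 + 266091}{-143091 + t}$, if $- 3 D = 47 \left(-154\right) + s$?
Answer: $- \frac{508892410140}{103650951247} \approx -4.9097$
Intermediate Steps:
$s = -131$ ($s = 9 - 140 = -131$)
$D = \frac{7369}{3}$ ($D = - \frac{47 \left(-154\right) - 131}{3} = - \frac{-7238 - 131}{3} = \left(- \frac{1}{3}\right) \left(-7369\right) = \frac{7369}{3} \approx 2456.3$)
$t = - \frac{1749267961}{712146}$ ($t = \frac{1}{-237382} - \frac{7369}{3} = - \frac{1}{237382} - \frac{7369}{3} = - \frac{1749267961}{712146} \approx -2456.3$)
$\frac{448499 + 266091}{-143091 + t} = \frac{448499 + 266091}{-143091 - \frac{1749267961}{712146}} = \frac{714590}{- \frac{103650951247}{712146}} = 714590 \left(- \frac{712146}{103650951247}\right) = - \frac{508892410140}{103650951247}$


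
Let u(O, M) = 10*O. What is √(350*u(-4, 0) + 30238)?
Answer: √16238 ≈ 127.43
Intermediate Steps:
√(350*u(-4, 0) + 30238) = √(350*(10*(-4)) + 30238) = √(350*(-40) + 30238) = √(-14000 + 30238) = √16238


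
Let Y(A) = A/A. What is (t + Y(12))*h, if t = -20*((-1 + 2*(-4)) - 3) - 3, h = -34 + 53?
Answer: 4522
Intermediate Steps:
h = 19
Y(A) = 1
t = 237 (t = -20*((-1 - 8) - 3) - 3 = -20*(-9 - 3) - 3 = -20*(-12) - 3 = -4*(-60) - 3 = 240 - 3 = 237)
(t + Y(12))*h = (237 + 1)*19 = 238*19 = 4522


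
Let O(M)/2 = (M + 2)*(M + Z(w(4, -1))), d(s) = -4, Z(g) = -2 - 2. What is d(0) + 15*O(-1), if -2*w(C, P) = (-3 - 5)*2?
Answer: -154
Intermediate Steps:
w(C, P) = 8 (w(C, P) = -(-3 - 5)*2/2 = -(-4)*2 = -1/2*(-16) = 8)
Z(g) = -4
O(M) = 2*(-4 + M)*(2 + M) (O(M) = 2*((M + 2)*(M - 4)) = 2*((2 + M)*(-4 + M)) = 2*((-4 + M)*(2 + M)) = 2*(-4 + M)*(2 + M))
d(0) + 15*O(-1) = -4 + 15*(-16 - 4*(-1) + 2*(-1)**2) = -4 + 15*(-16 + 4 + 2*1) = -4 + 15*(-16 + 4 + 2) = -4 + 15*(-10) = -4 - 150 = -154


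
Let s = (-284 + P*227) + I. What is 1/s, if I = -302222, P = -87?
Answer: -1/322255 ≈ -3.1031e-6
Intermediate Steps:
s = -322255 (s = (-284 - 87*227) - 302222 = (-284 - 19749) - 302222 = -20033 - 302222 = -322255)
1/s = 1/(-322255) = -1/322255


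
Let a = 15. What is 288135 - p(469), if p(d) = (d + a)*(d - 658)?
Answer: 379611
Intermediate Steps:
p(d) = (-658 + d)*(15 + d) (p(d) = (d + 15)*(d - 658) = (15 + d)*(-658 + d) = (-658 + d)*(15 + d))
288135 - p(469) = 288135 - (-9870 + 469**2 - 643*469) = 288135 - (-9870 + 219961 - 301567) = 288135 - 1*(-91476) = 288135 + 91476 = 379611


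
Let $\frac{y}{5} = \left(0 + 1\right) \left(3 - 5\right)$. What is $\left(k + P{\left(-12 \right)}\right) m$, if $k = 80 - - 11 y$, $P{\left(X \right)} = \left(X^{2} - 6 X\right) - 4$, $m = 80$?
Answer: $14560$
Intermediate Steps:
$y = -10$ ($y = 5 \left(0 + 1\right) \left(3 - 5\right) = 5 \cdot 1 \left(-2\right) = 5 \left(-2\right) = -10$)
$P{\left(X \right)} = -4 + X^{2} - 6 X$
$k = -30$ ($k = 80 - \left(-11\right) \left(-10\right) = 80 - 110 = -30$)
$\left(k + P{\left(-12 \right)}\right) m = \left(-30 - \left(-68 - 144\right)\right) 80 = \left(-30 + \left(-4 + 144 + 72\right)\right) 80 = \left(-30 + 212\right) 80 = 182 \cdot 80 = 14560$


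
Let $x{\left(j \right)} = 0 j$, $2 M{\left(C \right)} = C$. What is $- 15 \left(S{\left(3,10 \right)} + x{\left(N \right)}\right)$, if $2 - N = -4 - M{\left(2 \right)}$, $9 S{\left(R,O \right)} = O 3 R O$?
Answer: $-1500$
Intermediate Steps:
$M{\left(C \right)} = \frac{C}{2}$
$S{\left(R,O \right)} = \frac{R O^{2}}{3}$ ($S{\left(R,O \right)} = \frac{O 3 R O}{9} = \frac{3 O O R}{9} = \frac{3 R O^{2}}{9} = \frac{R O^{2}}{3}$)
$N = 7$ ($N = 2 - \left(-4 - \frac{1}{2} \cdot 2\right) = 2 - \left(-4 - 1\right) = 2 - -5 = 2 + 5 = 7$)
$x{\left(j \right)} = 0$
$- 15 \left(S{\left(3,10 \right)} + x{\left(N \right)}\right) = - 15 \left(\frac{1}{3} \cdot 3 \cdot 10^{2} + 0\right) = - 15 \left(\frac{1}{3} \cdot 3 \cdot 100 + 0\right) = - 15 \left(100 + 0\right) = \left(-15\right) 100 = -1500$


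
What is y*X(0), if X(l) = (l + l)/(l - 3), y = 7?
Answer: 0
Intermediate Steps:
X(l) = 2*l/(-3 + l) (X(l) = (2*l)/(-3 + l) = 2*l/(-3 + l))
y*X(0) = 7*(2*0/(-3 + 0)) = 7*(2*0/(-3)) = 7*(2*0*(-⅓)) = 7*0 = 0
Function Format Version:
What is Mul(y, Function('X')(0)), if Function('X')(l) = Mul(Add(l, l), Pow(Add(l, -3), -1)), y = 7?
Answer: 0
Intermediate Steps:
Function('X')(l) = Mul(2, l, Pow(Add(-3, l), -1)) (Function('X')(l) = Mul(Mul(2, l), Pow(Add(-3, l), -1)) = Mul(2, l, Pow(Add(-3, l), -1)))
Mul(y, Function('X')(0)) = Mul(7, Mul(2, 0, Pow(Add(-3, 0), -1))) = Mul(7, Mul(2, 0, Pow(-3, -1))) = Mul(7, Mul(2, 0, Rational(-1, 3))) = Mul(7, 0) = 0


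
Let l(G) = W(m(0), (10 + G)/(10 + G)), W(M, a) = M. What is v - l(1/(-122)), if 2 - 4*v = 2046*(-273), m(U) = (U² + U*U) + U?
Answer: 139640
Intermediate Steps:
m(U) = U + 2*U² (m(U) = (U² + U²) + U = 2*U² + U = U + 2*U²)
v = 139640 (v = ½ - 1023*(-273)/2 = ½ - ¼*(-558558) = ½ + 279279/2 = 139640)
l(G) = 0 (l(G) = 0*(1 + 2*0) = 0*(1 + 0) = 0*1 = 0)
v - l(1/(-122)) = 139640 - 1*0 = 139640 + 0 = 139640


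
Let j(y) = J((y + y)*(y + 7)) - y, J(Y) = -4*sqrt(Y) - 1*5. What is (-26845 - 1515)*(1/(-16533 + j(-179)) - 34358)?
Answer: 51960799284497288/53326333 - 45376*sqrt(15394)/53326333 ≈ 9.7439e+8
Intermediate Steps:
J(Y) = -5 - 4*sqrt(Y) (J(Y) = -4*sqrt(Y) - 5 = -5 - 4*sqrt(Y))
j(y) = -5 - y - 4*sqrt(2)*sqrt(y*(7 + y)) (j(y) = (-5 - 4*sqrt((y + 7)*(y + y))) - y = (-5 - 4*sqrt(2*y*(7 + y))) - y = (-5 - 4*sqrt(2)*sqrt(y*(7 + y))) - y = -5 - y - 4*sqrt(2)*sqrt(y*(7 + y)))
(-26845 - 1515)*(1/(-16533 + j(-179)) - 34358) = (-26845 - 1515)*(1/(-16533 + (-5 - 1*(-179) - 4*sqrt(2)*sqrt(-179*(7 - 179)))) - 34358) = -28360*(1/(-16533 + (-5 + 179 - 4*sqrt(2)*sqrt(-179*(-172)))) - 34358) = -28360*(1/(-16533 + (-5 + 179 - 4*sqrt(2)*sqrt(30788))) - 34358) = -28360*(1/(-16533 + (-5 + 179 - 4*sqrt(2)*2*sqrt(7697))) - 34358) = -28360*(1/(-16533 + (-5 + 179 - 8*sqrt(15394))) - 34358) = -28360*(1/(-16533 + (174 - 8*sqrt(15394))) - 34358) = -28360*(1/(-16359 - 8*sqrt(15394)) - 34358) = -28360*(-34358 + 1/(-16359 - 8*sqrt(15394))) = 974392880 - 28360/(-16359 - 8*sqrt(15394))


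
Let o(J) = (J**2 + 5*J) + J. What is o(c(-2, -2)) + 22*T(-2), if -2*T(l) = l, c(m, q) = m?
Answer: 14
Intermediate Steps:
T(l) = -l/2
o(J) = J**2 + 6*J
o(c(-2, -2)) + 22*T(-2) = -2*(6 - 2) + 22*(-1/2*(-2)) = -2*4 + 22*1 = -8 + 22 = 14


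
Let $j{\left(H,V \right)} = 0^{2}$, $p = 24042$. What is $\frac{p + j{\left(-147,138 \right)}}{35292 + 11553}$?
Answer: $\frac{8014}{15615} \approx 0.51322$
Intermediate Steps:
$j{\left(H,V \right)} = 0$
$\frac{p + j{\left(-147,138 \right)}}{35292 + 11553} = \frac{24042 + 0}{35292 + 11553} = \frac{24042}{46845} = 24042 \cdot \frac{1}{46845} = \frac{8014}{15615}$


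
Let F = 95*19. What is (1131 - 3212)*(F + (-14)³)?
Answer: 1954059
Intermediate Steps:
F = 1805
(1131 - 3212)*(F + (-14)³) = (1131 - 3212)*(1805 + (-14)³) = -2081*(1805 - 2744) = -2081*(-939) = 1954059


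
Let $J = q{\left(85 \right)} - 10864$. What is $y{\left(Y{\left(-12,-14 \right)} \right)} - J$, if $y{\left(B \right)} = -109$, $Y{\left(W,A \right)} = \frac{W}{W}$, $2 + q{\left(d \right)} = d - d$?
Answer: $10757$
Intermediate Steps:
$q{\left(d \right)} = -2$ ($q{\left(d \right)} = -2 + \left(d - d\right) = -2 + 0 = -2$)
$Y{\left(W,A \right)} = 1$
$J = -10866$ ($J = -2 - 10864 = -10866$)
$y{\left(Y{\left(-12,-14 \right)} \right)} - J = -109 - -10866 = -109 + 10866 = 10757$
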